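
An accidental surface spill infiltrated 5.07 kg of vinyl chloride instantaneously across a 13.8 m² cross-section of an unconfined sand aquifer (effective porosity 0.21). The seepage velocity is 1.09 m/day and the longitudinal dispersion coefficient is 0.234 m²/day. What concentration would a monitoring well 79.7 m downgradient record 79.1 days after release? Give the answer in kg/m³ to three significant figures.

For an instantaneous plane source, C(x,t) = M/(n_e·A·√(4πDt)) · exp(−(x−vt)²/(4Dt)), with n_e·A the pore (flow) area.
Plume center vt = 1.09 × 79.1 = 86.219 m, so the well at 79.7 m is 6.519 m upgradient of the peak.
√(4πDt) = 15.25 m, giving peak height M/(n_e·A·√(4πDt)) = 5.07/(0.21 × 13.8 × 15.25) = 0.1147 kg/m³.
(x−vt)²/(4Dt) = (-6.519)²/(4 × 0.234 × 79.1) = 0.5740; exp(−0.5740) = 0.5633.
C = 0.1147 × 0.5633 = 0.0646 kg/m³.

0.0646 kg/m³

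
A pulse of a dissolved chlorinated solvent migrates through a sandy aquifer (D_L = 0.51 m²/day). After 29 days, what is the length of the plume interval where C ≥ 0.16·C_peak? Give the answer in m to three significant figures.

The plume is Gaussian with σ = √(2Dt) = √(2 × 0.51 × 29) = 5.439 m.
C/C_peak = exp(−Δx²/(2σ²)) = 0.16 ⇒ Δx = σ·√(−2 ln 0.16) = 5.439 × 1.914 = 10.41 m.
Width = 2Δx = 20.8 m.

20.8 m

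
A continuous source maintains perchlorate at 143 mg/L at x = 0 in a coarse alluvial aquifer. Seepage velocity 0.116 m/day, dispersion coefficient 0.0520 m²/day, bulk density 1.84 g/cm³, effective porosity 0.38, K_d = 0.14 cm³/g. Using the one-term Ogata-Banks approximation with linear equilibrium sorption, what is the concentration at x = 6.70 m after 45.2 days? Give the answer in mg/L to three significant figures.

Retardation factor R = 1 + ρ_b·K_d/n = 1 + 1.84 × 0.14/0.38 = 1.678.
Sorption retards both mechanisms: v_R = v/R = 0.06913 m/day, D_R = D/R = 0.03099 m²/day.
v_R·t = 0.06913 × 45.2 = 3.124676 m; 2√(D_R t) = 2.367 m; argument = (6.70 − 3.124676)/2.367 = 1.510.
C = C₀ × ½·erfc(1.510) = 143 × 0.01636 = 2.34 mg/L.

2.34 mg/L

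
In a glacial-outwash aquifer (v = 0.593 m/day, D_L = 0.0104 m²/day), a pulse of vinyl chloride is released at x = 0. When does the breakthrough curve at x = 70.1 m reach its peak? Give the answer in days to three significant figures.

118 days

For the 1D instantaneous-source solution, setting ∂C/∂t = 0 at fixed x gives v²t² + 2Dt − x² = 0, so t = (√(D² + v²x²) − D)/v².
√(D² + v²x²) = √(0.0104² + 0.593² × 70.1²) = 41.57; v² = 0.351649.
t = (41.57 − 0.0104)/0.351649 = 118 days (vs. the pure-advection estimate x/v = 118 d).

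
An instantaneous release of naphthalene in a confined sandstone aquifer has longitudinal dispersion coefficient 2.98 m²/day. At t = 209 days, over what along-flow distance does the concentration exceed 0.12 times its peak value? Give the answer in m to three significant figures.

The plume is Gaussian with σ = √(2Dt) = √(2 × 2.98 × 209) = 35.29 m.
C/C_peak = exp(−Δx²/(2σ²)) = 0.12 ⇒ Δx = σ·√(−2 ln 0.12) = 35.29 × 2.059 = 72.66 m.
Width = 2Δx = 145 m.

145 m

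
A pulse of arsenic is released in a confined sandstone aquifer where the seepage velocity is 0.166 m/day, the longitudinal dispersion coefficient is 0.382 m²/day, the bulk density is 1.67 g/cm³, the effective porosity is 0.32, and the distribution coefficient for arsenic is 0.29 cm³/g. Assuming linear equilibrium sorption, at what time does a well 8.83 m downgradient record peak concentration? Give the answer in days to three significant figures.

103 days

Retardation factor R = 1 + ρ_b·K_d/n = 1 + 1.67 × 0.29/0.32 = 2.513.
Sorption retards both mechanisms: v_R = v/R = 0.06606 m/day, D_R = D/R = 0.1520 m²/day.
Peak time from v_R²t² + 2D_R t − x² = 0: t = (√(D_R² + v_R²x²) − D_R)/v_R².
√(D_R² + v_R²x²) = √(0.1520² + 0.06606² × 8.83²) = 0.6028; v_R² = 0.004364.
t = (0.6028 − 0.1520)/0.004364 = 103 days.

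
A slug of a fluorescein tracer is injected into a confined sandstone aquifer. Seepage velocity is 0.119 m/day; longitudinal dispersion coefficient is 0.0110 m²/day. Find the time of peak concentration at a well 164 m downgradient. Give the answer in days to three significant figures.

1380 days

For the 1D instantaneous-source solution, setting ∂C/∂t = 0 at fixed x gives v²t² + 2Dt − x² = 0, so t = (√(D² + v²x²) − D)/v².
√(D² + v²x²) = √(0.0110² + 0.119² × 164²) = 19.52; v² = 0.014161.
t = (19.52 − 0.0110)/0.014161 = 1380 days (vs. the pure-advection estimate x/v = 1380 d).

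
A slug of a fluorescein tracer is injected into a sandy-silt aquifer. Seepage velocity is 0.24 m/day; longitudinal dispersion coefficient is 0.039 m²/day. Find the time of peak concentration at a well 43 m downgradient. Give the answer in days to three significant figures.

For the 1D instantaneous-source solution, setting ∂C/∂t = 0 at fixed x gives v²t² + 2Dt − x² = 0, so t = (√(D² + v²x²) − D)/v².
√(D² + v²x²) = √(0.039² + 0.24² × 43²) = 10.32; v² = 0.0576.
t = (10.32 − 0.039)/0.0576 = 178 days (vs. the pure-advection estimate x/v = 179 d).

178 days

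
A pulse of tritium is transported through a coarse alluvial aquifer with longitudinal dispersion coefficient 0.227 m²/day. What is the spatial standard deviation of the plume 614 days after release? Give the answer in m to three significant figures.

16.7 m

Dispersive spreading gives a Gaussian with σ² = 2Dt; advection only shifts the center.
σ = √(2 × 0.227 × 614) = 16.7 m.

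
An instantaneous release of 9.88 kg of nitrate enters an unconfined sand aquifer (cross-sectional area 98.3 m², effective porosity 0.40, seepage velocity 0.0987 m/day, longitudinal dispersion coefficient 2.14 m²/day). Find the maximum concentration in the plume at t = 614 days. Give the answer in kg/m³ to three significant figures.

The peak of an instantaneous 1D plume sits at x = vt; there the Gaussian factor is 1 and C_max = M/(n_e·A·√(4πDt)), where n_e·A is the pore area the mass is dissolved in.
√(4πDt) = √(4π × 2.14 × 614) = 128.5 m, so C_max = 9.88/(0.40 × 98.3 × 128.5) = 0.00196 kg/m³.

0.00196 kg/m³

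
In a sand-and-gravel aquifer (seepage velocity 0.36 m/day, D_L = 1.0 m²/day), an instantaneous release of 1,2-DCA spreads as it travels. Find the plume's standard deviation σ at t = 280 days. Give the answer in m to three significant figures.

Dispersive spreading gives a Gaussian with σ² = 2Dt; advection only shifts the center.
σ = √(2 × 1.0 × 280) = 23.7 m.

23.7 m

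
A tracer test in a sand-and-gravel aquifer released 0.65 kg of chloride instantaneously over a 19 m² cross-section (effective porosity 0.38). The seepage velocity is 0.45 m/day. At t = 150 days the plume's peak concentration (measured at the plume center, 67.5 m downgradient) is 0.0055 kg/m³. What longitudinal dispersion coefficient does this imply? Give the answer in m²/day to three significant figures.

At the plume center C_max = M/(n_e·A·√(4πDt)), so D = M²/(4πt·(n_e·A·C_max)²).
n_e·A·C_max = 0.38 × 19 × 0.0055 = 0.03971 kg/m.
D = 0.65²/(4π × 150 × 0.03971²) = 0.142 m²/day.

0.142 m²/day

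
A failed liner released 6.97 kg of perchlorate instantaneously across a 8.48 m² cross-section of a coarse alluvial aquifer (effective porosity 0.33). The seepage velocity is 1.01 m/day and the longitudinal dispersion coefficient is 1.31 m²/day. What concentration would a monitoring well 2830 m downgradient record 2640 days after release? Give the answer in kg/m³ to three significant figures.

0.00173 kg/m³

For an instantaneous plane source, C(x,t) = M/(n_e·A·√(4πDt)) · exp(−(x−vt)²/(4Dt)), with n_e·A the pore (flow) area.
Plume center vt = 1.01 × 2640 = 2666.4 m, so the well at 2830 m is 163.6 m downgradient of the peak.
√(4πDt) = 208.5 m, giving peak height M/(n_e·A·√(4πDt)) = 6.97/(0.33 × 8.48 × 208.5) = 0.01195 kg/m³.
(x−vt)²/(4Dt) = (163.6)²/(4 × 1.31 × 2640) = 1.935; exp(−1.935) = 0.1444.
C = 0.01195 × 0.1444 = 0.00173 kg/m³.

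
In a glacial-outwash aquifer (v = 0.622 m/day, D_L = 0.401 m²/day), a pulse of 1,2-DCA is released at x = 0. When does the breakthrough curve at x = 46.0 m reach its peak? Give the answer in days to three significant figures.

For the 1D instantaneous-source solution, setting ∂C/∂t = 0 at fixed x gives v²t² + 2Dt − x² = 0, so t = (√(D² + v²x²) − D)/v².
√(D² + v²x²) = √(0.401² + 0.622² × 46.0²) = 28.61; v² = 0.386884.
t = (28.61 − 0.401)/0.386884 = 72.9 days (vs. the pure-advection estimate x/v = 74.0 d).

72.9 days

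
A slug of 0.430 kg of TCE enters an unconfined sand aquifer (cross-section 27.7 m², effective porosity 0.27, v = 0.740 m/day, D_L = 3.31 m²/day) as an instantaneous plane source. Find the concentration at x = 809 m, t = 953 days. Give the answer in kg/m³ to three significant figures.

For an instantaneous plane source, C(x,t) = M/(n_e·A·√(4πDt)) · exp(−(x−vt)²/(4Dt)), with n_e·A the pore (flow) area.
Plume center vt = 0.740 × 953 = 705.22 m, so the well at 809 m is 103.78 m downgradient of the peak.
√(4πDt) = 199.1 m, giving peak height M/(n_e·A·√(4πDt)) = 0.430/(0.27 × 27.7 × 199.1) = 0.0002888 kg/m³.
(x−vt)²/(4Dt) = (103.78)²/(4 × 3.31 × 953) = 0.8536; exp(−0.8536) = 0.4259.
C = 0.0002888 × 0.4259 = 0.000123 kg/m³.

0.000123 kg/m³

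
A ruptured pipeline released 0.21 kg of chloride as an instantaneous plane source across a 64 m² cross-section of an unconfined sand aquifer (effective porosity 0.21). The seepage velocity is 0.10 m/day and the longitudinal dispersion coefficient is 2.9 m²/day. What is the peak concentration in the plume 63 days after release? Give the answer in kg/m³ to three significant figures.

0.000326 kg/m³

The peak of an instantaneous 1D plume sits at x = vt; there the Gaussian factor is 1 and C_max = M/(n_e·A·√(4πDt)), where n_e·A is the pore area the mass is dissolved in.
√(4πDt) = √(4π × 2.9 × 63) = 47.92 m, so C_max = 0.21/(0.21 × 64 × 47.92) = 0.000326 kg/m³.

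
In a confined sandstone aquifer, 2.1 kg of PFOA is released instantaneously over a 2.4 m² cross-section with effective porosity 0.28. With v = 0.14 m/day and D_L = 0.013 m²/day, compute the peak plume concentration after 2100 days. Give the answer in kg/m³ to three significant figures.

The peak of an instantaneous 1D plume sits at x = vt; there the Gaussian factor is 1 and C_max = M/(n_e·A·√(4πDt)), where n_e·A is the pore area the mass is dissolved in.
√(4πDt) = √(4π × 0.013 × 2100) = 18.52 m, so C_max = 2.1/(0.28 × 2.4 × 18.52) = 0.169 kg/m³.

0.169 kg/m³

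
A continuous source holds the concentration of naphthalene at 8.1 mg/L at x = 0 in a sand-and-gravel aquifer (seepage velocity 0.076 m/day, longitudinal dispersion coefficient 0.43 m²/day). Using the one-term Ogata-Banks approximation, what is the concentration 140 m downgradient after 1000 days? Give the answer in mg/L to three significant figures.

0.118 mg/L

For a continuous step input, C/C₀ ≈ ½·erfc((x−vt)/(2√(Dt))).
vt = 0.076 × 1000 = 76 m and 2√(Dt) = 2√(0.43 × 1000) = 41.47 m.
Argument (x−vt)/(2√(Dt)) = (140 − 76)/41.47 = 1.543; ½·erfc(1.543) = 0.01455.
C = 8.1 × 0.01455 = 0.118 mg/L.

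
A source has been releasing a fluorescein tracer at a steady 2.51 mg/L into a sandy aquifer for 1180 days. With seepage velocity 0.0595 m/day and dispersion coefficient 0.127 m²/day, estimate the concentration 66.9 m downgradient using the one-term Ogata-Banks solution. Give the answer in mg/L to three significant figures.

For a continuous step input, C/C₀ ≈ ½·erfc((x−vt)/(2√(Dt))).
vt = 0.0595 × 1180 = 70.21 m and 2√(Dt) = 2√(0.127 × 1180) = 24.48 m.
Argument (x−vt)/(2√(Dt)) = (66.9 − 70.21)/24.48 = -0.1352; ½·erfc(-0.1352) = 0.5758.
C = 2.51 × 0.5758 = 1.45 mg/L.

1.45 mg/L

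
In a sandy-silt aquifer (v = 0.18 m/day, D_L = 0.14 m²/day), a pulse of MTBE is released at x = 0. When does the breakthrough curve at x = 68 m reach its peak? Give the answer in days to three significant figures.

373 days

For the 1D instantaneous-source solution, setting ∂C/∂t = 0 at fixed x gives v²t² + 2Dt − x² = 0, so t = (√(D² + v²x²) − D)/v².
√(D² + v²x²) = √(0.14² + 0.18² × 68²) = 12.24; v² = 0.0324.
t = (12.24 − 0.14)/0.0324 = 373 days (vs. the pure-advection estimate x/v = 378 d).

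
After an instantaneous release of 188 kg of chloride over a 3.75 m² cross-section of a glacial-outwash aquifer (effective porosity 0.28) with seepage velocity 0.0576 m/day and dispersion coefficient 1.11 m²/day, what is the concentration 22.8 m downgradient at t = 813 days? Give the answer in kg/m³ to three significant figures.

1.43 kg/m³

For an instantaneous plane source, C(x,t) = M/(n_e·A·√(4πDt)) · exp(−(x−vt)²/(4Dt)), with n_e·A the pore (flow) area.
Plume center vt = 0.0576 × 813 = 46.8288 m, so the well at 22.8 m is 24.0288 m upgradient of the peak.
√(4πDt) = 106.5 m, giving peak height M/(n_e·A·√(4πDt)) = 188/(0.28 × 3.75 × 106.5) = 1.681 kg/m³.
(x−vt)²/(4Dt) = (-24.0288)²/(4 × 1.11 × 813) = 0.1600; exp(−0.1600) = 0.8521.
C = 1.681 × 0.8521 = 1.43 kg/m³.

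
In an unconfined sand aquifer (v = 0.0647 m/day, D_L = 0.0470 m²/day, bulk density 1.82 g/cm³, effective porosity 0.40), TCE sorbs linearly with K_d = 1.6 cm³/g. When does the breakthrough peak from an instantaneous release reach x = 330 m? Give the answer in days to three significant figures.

Retardation factor R = 1 + ρ_b·K_d/n = 1 + 1.82 × 1.6/0.40 = 8.280.
Sorption retards both mechanisms: v_R = v/R = 0.007814 m/day, D_R = D/R = 0.005676 m²/day.
Peak time from v_R²t² + 2D_R t − x² = 0: t = (√(D_R² + v_R²x²) − D_R)/v_R².
√(D_R² + v_R²x²) = √(0.005676² + 0.007814² × 330²) = 2.579; v_R² = 6.106e-05.
t = (2.579 − 0.005676)/6.106e-05 = 42100 days.

42100 days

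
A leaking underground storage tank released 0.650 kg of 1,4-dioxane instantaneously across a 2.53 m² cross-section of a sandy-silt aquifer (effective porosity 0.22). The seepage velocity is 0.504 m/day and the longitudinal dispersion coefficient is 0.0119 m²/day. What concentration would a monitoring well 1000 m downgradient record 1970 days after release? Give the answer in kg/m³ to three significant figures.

For an instantaneous plane source, C(x,t) = M/(n_e·A·√(4πDt)) · exp(−(x−vt)²/(4Dt)), with n_e·A the pore (flow) area.
Plume center vt = 0.504 × 1970 = 992.88 m, so the well at 1000 m is 7.12 m downgradient of the peak.
√(4πDt) = 17.16 m, giving peak height M/(n_e·A·√(4πDt)) = 0.650/(0.22 × 2.53 × 17.16) = 0.06805 kg/m³.
(x−vt)²/(4Dt) = (7.12)²/(4 × 0.0119 × 1970) = 0.5406; exp(−0.5406) = 0.5824.
C = 0.06805 × 0.5824 = 0.0396 kg/m³.

0.0396 kg/m³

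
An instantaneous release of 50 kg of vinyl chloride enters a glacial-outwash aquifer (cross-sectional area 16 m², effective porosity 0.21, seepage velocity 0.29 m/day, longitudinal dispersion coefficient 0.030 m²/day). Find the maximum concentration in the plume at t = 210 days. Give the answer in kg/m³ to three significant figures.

The peak of an instantaneous 1D plume sits at x = vt; there the Gaussian factor is 1 and C_max = M/(n_e·A·√(4πDt)), where n_e·A is the pore area the mass is dissolved in.
√(4πDt) = √(4π × 0.030 × 210) = 8.898 m, so C_max = 50/(0.21 × 16 × 8.898) = 1.67 kg/m³.

1.67 kg/m³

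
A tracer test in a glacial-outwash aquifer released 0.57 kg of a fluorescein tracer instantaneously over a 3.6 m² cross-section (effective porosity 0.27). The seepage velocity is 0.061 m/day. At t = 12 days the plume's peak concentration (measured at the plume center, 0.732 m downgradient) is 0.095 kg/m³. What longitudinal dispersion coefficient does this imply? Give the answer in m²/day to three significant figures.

0.253 m²/day

At the plume center C_max = M/(n_e·A·√(4πDt)), so D = M²/(4πt·(n_e·A·C_max)²).
n_e·A·C_max = 0.27 × 3.6 × 0.095 = 0.09234 kg/m.
D = 0.57²/(4π × 12 × 0.09234²) = 0.253 m²/day.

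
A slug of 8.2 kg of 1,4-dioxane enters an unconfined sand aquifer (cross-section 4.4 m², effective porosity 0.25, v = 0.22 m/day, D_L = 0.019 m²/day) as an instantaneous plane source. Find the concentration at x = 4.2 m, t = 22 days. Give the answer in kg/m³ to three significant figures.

2.55 kg/m³

For an instantaneous plane source, C(x,t) = M/(n_e·A·√(4πDt)) · exp(−(x−vt)²/(4Dt)), with n_e·A the pore (flow) area.
Plume center vt = 0.22 × 22 = 4.84 m, so the well at 4.2 m is 0.64 m upgradient of the peak.
√(4πDt) = 2.292 m, giving peak height M/(n_e·A·√(4πDt)) = 8.2/(0.25 × 4.4 × 2.292) = 3.252 kg/m³.
(x−vt)²/(4Dt) = (-0.64)²/(4 × 0.019 × 22) = 0.2450; exp(−0.2450) = 0.7827.
C = 3.252 × 0.7827 = 2.55 kg/m³.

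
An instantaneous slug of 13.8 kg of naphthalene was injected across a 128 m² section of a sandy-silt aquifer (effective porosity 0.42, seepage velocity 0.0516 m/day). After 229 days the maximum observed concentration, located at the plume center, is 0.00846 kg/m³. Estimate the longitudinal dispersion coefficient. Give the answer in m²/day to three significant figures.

0.320 m²/day

At the plume center C_max = M/(n_e·A·√(4πDt)), so D = M²/(4πt·(n_e·A·C_max)²).
n_e·A·C_max = 0.42 × 128 × 0.00846 = 0.4548 kg/m.
D = 13.8²/(4π × 229 × 0.4548²) = 0.320 m²/day.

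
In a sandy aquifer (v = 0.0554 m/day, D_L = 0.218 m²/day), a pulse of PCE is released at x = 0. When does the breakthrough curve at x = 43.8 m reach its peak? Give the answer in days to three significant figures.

723 days

For the 1D instantaneous-source solution, setting ∂C/∂t = 0 at fixed x gives v²t² + 2Dt − x² = 0, so t = (√(D² + v²x²) − D)/v².
√(D² + v²x²) = √(0.218² + 0.0554² × 43.8²) = 2.436; v² = 0.00306916.
t = (2.436 − 0.218)/0.00306916 = 723 days (vs. the pure-advection estimate x/v = 791 d).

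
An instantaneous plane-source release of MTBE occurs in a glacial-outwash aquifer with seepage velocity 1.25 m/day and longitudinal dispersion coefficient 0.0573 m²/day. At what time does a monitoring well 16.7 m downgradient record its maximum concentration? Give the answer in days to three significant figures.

13.3 days

For the 1D instantaneous-source solution, setting ∂C/∂t = 0 at fixed x gives v²t² + 2Dt − x² = 0, so t = (√(D² + v²x²) − D)/v².
√(D² + v²x²) = √(0.0573² + 1.25² × 16.7²) = 20.88; v² = 1.5625.
t = (20.88 − 0.0573)/1.5625 = 13.3 days (vs. the pure-advection estimate x/v = 13.4 d).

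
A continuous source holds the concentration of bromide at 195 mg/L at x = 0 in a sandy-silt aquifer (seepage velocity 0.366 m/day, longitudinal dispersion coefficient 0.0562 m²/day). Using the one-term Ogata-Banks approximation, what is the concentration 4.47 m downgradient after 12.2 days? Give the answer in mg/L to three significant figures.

For a continuous step input, C/C₀ ≈ ½·erfc((x−vt)/(2√(Dt))).
vt = 0.366 × 12.2 = 4.4652 m and 2√(Dt) = 2√(0.0562 × 12.2) = 1.656 m.
Argument (x−vt)/(2√(Dt)) = (4.47 − 4.4652)/1.656 = 0.002899; ½·erfc(0.002899) = 0.4984.
C = 195 × 0.4984 = 97.2 mg/L.

97.2 mg/L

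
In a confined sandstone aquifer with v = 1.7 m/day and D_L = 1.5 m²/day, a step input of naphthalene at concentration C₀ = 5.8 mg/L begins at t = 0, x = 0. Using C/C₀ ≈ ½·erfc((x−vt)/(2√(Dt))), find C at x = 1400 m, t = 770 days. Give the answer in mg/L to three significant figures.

0.169 mg/L

For a continuous step input, C/C₀ ≈ ½·erfc((x−vt)/(2√(Dt))).
vt = 1.7 × 770 = 1309 m and 2√(Dt) = 2√(1.5 × 770) = 67.97 m.
Argument (x−vt)/(2√(Dt)) = (1400 − 1309)/67.97 = 1.339; ½·erfc(1.339) = 0.02914.
C = 5.8 × 0.02914 = 0.169 mg/L.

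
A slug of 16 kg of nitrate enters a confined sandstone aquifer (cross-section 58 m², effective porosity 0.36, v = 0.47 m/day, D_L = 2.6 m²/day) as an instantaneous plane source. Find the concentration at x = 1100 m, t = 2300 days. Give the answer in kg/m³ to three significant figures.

0.00275 kg/m³

For an instantaneous plane source, C(x,t) = M/(n_e·A·√(4πDt)) · exp(−(x−vt)²/(4Dt)), with n_e·A the pore (flow) area.
Plume center vt = 0.47 × 2300 = 1081 m, so the well at 1100 m is 19 m downgradient of the peak.
√(4πDt) = 274.1 m, giving peak height M/(n_e·A·√(4πDt)) = 16/(0.36 × 58 × 274.1) = 0.002796 kg/m³.
(x−vt)²/(4Dt) = (19)²/(4 × 2.6 × 2300) = 0.01509; exp(−0.01509) = 0.9850.
C = 0.002796 × 0.9850 = 0.00275 kg/m³.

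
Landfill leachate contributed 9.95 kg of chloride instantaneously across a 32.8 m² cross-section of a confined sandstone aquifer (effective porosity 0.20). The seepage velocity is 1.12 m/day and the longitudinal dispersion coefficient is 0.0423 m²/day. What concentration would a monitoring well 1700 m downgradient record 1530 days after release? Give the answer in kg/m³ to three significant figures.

For an instantaneous plane source, C(x,t) = M/(n_e·A·√(4πDt)) · exp(−(x−vt)²/(4Dt)), with n_e·A the pore (flow) area.
Plume center vt = 1.12 × 1530 = 1713.6 m, so the well at 1700 m is 13.6 m upgradient of the peak.
√(4πDt) = 28.52 m, giving peak height M/(n_e·A·√(4πDt)) = 9.95/(0.20 × 32.8 × 28.52) = 0.05318 kg/m³.
(x−vt)²/(4Dt) = (-13.6)²/(4 × 0.0423 × 1530) = 0.7145; exp(−0.7145) = 0.4894.
C = 0.05318 × 0.4894 = 0.0260 kg/m³.

0.0260 kg/m³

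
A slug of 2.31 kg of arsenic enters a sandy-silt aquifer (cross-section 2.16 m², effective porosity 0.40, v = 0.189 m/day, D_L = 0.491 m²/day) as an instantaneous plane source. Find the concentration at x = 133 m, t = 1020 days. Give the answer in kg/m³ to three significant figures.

For an instantaneous plane source, C(x,t) = M/(n_e·A·√(4πDt)) · exp(−(x−vt)²/(4Dt)), with n_e·A the pore (flow) area.
Plume center vt = 0.189 × 1020 = 192.78 m, so the well at 133 m is 59.78 m upgradient of the peak.
√(4πDt) = 79.33 m, giving peak height M/(n_e·A·√(4πDt)) = 2.31/(0.40 × 2.16 × 79.33) = 0.03370 kg/m³.
(x−vt)²/(4Dt) = (-59.78)²/(4 × 0.491 × 1020) = 1.784; exp(−1.784) = 0.1680.
C = 0.03370 × 0.1680 = 0.00566 kg/m³.

0.00566 kg/m³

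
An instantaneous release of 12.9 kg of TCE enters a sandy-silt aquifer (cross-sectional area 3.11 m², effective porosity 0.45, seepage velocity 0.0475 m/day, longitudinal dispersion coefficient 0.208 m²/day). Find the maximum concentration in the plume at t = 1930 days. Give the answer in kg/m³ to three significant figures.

The peak of an instantaneous 1D plume sits at x = vt; there the Gaussian factor is 1 and C_max = M/(n_e·A·√(4πDt)), where n_e·A is the pore area the mass is dissolved in.
√(4πDt) = √(4π × 0.208 × 1930) = 71.03 m, so C_max = 12.9/(0.45 × 3.11 × 71.03) = 0.130 kg/m³.

0.130 kg/m³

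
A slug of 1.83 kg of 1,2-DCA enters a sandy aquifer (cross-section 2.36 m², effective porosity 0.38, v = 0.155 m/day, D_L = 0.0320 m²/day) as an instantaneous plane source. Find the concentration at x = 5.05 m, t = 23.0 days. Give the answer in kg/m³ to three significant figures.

For an instantaneous plane source, C(x,t) = M/(n_e·A·√(4πDt)) · exp(−(x−vt)²/(4Dt)), with n_e·A the pore (flow) area.
Plume center vt = 0.155 × 23.0 = 3.565 m, so the well at 5.05 m is 1.485 m downgradient of the peak.
√(4πDt) = 3.041 m, giving peak height M/(n_e·A·√(4πDt)) = 1.83/(0.38 × 2.36 × 3.041) = 0.6710 kg/m³.
(x−vt)²/(4Dt) = (1.485)²/(4 × 0.0320 × 23.0) = 0.7491; exp(−0.7491) = 0.4728.
C = 0.6710 × 0.4728 = 0.317 kg/m³.

0.317 kg/m³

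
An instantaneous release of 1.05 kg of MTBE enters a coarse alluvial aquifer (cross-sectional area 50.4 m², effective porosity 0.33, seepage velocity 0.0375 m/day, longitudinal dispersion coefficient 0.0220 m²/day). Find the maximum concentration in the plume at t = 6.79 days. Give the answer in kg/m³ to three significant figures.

0.0461 kg/m³

The peak of an instantaneous 1D plume sits at x = vt; there the Gaussian factor is 1 and C_max = M/(n_e·A·√(4πDt)), where n_e·A is the pore area the mass is dissolved in.
√(4πDt) = √(4π × 0.0220 × 6.79) = 1.370 m, so C_max = 1.05/(0.33 × 50.4 × 1.370) = 0.0461 kg/m³.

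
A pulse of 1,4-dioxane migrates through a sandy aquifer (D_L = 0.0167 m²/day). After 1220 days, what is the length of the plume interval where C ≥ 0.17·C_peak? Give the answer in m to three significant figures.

24.0 m

The plume is Gaussian with σ = √(2Dt) = √(2 × 0.0167 × 1220) = 6.383 m.
C/C_peak = exp(−Δx²/(2σ²)) = 0.17 ⇒ Δx = σ·√(−2 ln 0.17) = 6.383 × 1.883 = 12.02 m.
Width = 2Δx = 24.0 m.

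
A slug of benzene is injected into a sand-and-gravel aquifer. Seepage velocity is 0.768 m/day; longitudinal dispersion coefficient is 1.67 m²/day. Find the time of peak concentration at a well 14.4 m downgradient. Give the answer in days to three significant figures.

For the 1D instantaneous-source solution, setting ∂C/∂t = 0 at fixed x gives v²t² + 2Dt − x² = 0, so t = (√(D² + v²x²) − D)/v².
√(D² + v²x²) = √(1.67² + 0.768² × 14.4²) = 11.18; v² = 0.589824.
t = (11.18 − 1.67)/0.589824 = 16.1 days (vs. the pure-advection estimate x/v = 18.8 d).

16.1 days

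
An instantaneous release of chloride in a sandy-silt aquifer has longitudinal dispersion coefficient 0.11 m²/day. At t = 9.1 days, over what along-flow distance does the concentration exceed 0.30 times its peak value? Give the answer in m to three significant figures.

The plume is Gaussian with σ = √(2Dt) = √(2 × 0.11 × 9.1) = 1.415 m.
C/C_peak = exp(−Δx²/(2σ²)) = 0.30 ⇒ Δx = σ·√(−2 ln 0.30) = 1.415 × 1.552 = 2.196 m.
Width = 2Δx = 4.39 m.

4.39 m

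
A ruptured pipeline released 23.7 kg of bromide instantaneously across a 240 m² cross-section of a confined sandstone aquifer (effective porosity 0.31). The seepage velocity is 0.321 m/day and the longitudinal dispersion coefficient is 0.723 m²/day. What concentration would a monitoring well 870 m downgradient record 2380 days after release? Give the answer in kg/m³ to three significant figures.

0.000423 kg/m³

For an instantaneous plane source, C(x,t) = M/(n_e·A·√(4πDt)) · exp(−(x−vt)²/(4Dt)), with n_e·A the pore (flow) area.
Plume center vt = 0.321 × 2380 = 763.98 m, so the well at 870 m is 106.02 m downgradient of the peak.
√(4πDt) = 147.0 m, giving peak height M/(n_e·A·√(4πDt)) = 23.7/(0.31 × 240 × 147.0) = 0.002167 kg/m³.
(x−vt)²/(4Dt) = (106.02)²/(4 × 0.723 × 2380) = 1.633; exp(−1.633) = 0.1953.
C = 0.002167 × 0.1953 = 0.000423 kg/m³.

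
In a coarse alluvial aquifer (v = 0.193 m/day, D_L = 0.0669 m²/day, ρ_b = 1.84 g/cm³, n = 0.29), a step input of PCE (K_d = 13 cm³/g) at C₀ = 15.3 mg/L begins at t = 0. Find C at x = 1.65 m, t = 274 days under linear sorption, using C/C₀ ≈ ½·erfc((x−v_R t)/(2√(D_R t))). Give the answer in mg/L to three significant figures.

Retardation factor R = 1 + ρ_b·K_d/n = 1 + 1.84 × 13/0.29 = 83.48.
Sorption retards both mechanisms: v_R = v/R = 0.002312 m/day, D_R = D/R = 0.0008014 m²/day.
v_R·t = 0.002312 × 274 = 0.633488 m; 2√(D_R t) = 0.9372 m; argument = (1.65 − 0.633488)/0.9372 = 1.085.
C = C₀ × ½·erfc(1.085) = 15.3 × 0.06246 = 0.956 mg/L.

0.956 mg/L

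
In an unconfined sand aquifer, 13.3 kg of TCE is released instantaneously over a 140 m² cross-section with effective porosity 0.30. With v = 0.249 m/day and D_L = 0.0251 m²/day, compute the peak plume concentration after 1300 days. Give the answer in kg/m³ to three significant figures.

The peak of an instantaneous 1D plume sits at x = vt; there the Gaussian factor is 1 and C_max = M/(n_e·A·√(4πDt)), where n_e·A is the pore area the mass is dissolved in.
√(4πDt) = √(4π × 0.0251 × 1300) = 20.25 m, so C_max = 13.3/(0.30 × 140 × 20.25) = 0.0156 kg/m³.

0.0156 kg/m³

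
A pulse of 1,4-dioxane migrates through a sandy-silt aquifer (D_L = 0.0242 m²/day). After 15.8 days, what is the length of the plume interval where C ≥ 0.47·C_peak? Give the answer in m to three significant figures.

2.15 m

The plume is Gaussian with σ = √(2Dt) = √(2 × 0.0242 × 15.8) = 0.8745 m.
C/C_peak = exp(−Δx²/(2σ²)) = 0.47 ⇒ Δx = σ·√(−2 ln 0.47) = 0.8745 × 1.229 = 1.075 m.
Width = 2Δx = 2.15 m.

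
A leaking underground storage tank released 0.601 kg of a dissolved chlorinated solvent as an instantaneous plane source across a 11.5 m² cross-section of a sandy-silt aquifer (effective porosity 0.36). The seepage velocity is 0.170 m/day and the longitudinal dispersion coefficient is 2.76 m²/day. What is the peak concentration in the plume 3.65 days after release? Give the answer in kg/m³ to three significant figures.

0.0129 kg/m³

The peak of an instantaneous 1D plume sits at x = vt; there the Gaussian factor is 1 and C_max = M/(n_e·A·√(4πDt)), where n_e·A is the pore area the mass is dissolved in.
√(4πDt) = √(4π × 2.76 × 3.65) = 11.25 m, so C_max = 0.601/(0.36 × 11.5 × 11.25) = 0.0129 kg/m³.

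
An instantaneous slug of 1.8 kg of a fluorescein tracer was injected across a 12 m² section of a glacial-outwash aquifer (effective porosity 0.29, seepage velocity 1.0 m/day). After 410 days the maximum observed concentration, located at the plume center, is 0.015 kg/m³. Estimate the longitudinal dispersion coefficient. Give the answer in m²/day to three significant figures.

At the plume center C_max = M/(n_e·A·√(4πDt)), so D = M²/(4πt·(n_e·A·C_max)²).
n_e·A·C_max = 0.29 × 12 × 0.015 = 0.05220 kg/m.
D = 1.8²/(4π × 410 × 0.05220²) = 0.231 m²/day.

0.231 m²/day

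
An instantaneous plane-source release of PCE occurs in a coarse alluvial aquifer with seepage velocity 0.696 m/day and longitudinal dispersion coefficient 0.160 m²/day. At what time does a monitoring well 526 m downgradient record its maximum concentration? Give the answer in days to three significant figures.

For the 1D instantaneous-source solution, setting ∂C/∂t = 0 at fixed x gives v²t² + 2Dt − x² = 0, so t = (√(D² + v²x²) − D)/v².
√(D² + v²x²) = √(0.160² + 0.696² × 526²) = 366.1; v² = 0.484416.
t = (366.1 − 0.160)/0.484416 = 755 days (vs. the pure-advection estimate x/v = 756 d).

755 days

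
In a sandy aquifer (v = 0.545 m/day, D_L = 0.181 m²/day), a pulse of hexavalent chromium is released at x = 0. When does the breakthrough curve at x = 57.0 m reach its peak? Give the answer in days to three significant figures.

For the 1D instantaneous-source solution, setting ∂C/∂t = 0 at fixed x gives v²t² + 2Dt − x² = 0, so t = (√(D² + v²x²) − D)/v².
√(D² + v²x²) = √(0.181² + 0.545² × 57.0²) = 31.07; v² = 0.297025.
t = (31.07 − 0.181)/0.297025 = 104 days (vs. the pure-advection estimate x/v = 105 d).

104 days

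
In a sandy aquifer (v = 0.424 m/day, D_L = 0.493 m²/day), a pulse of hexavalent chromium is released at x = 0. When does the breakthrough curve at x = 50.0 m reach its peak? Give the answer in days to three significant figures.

For the 1D instantaneous-source solution, setting ∂C/∂t = 0 at fixed x gives v²t² + 2Dt − x² = 0, so t = (√(D² + v²x²) − D)/v².
√(D² + v²x²) = √(0.493² + 0.424² × 50.0²) = 21.21; v² = 0.179776.
t = (21.21 − 0.493)/0.179776 = 115 days (vs. the pure-advection estimate x/v = 118 d).

115 days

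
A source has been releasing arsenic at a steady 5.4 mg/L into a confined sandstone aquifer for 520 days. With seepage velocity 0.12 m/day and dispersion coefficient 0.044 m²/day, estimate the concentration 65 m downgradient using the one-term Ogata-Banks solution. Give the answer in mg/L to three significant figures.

For a continuous step input, C/C₀ ≈ ½·erfc((x−vt)/(2√(Dt))).
vt = 0.12 × 520 = 62.4 m and 2√(Dt) = 2√(0.044 × 520) = 9.567 m.
Argument (x−vt)/(2√(Dt)) = (65 − 62.4)/9.567 = 0.2718; ½·erfc(0.2718) = 0.3503.
C = 5.4 × 0.3503 = 1.89 mg/L.

1.89 mg/L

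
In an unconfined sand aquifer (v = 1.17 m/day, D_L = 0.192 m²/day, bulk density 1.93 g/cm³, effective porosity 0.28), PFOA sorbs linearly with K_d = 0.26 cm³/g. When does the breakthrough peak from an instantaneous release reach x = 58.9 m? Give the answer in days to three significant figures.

Retardation factor R = 1 + ρ_b·K_d/n = 1 + 1.93 × 0.26/0.28 = 2.792.
Sorption retards both mechanisms: v_R = v/R = 0.4191 m/day, D_R = D/R = 0.06877 m²/day.
Peak time from v_R²t² + 2D_R t − x² = 0: t = (√(D_R² + v_R²x²) − D_R)/v_R².
√(D_R² + v_R²x²) = √(0.06877² + 0.4191² × 58.9²) = 24.69; v_R² = 0.1756.
t = (24.69 − 0.06877)/0.1756 = 140 days.

140 days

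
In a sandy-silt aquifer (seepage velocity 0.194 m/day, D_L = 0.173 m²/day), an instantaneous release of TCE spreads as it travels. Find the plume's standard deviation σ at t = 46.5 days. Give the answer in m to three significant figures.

4.01 m

Dispersive spreading gives a Gaussian with σ² = 2Dt; advection only shifts the center.
σ = √(2 × 0.173 × 46.5) = 4.01 m.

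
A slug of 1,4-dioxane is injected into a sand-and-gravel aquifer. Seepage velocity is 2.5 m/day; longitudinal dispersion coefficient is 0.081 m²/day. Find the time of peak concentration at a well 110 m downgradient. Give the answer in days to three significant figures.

44.0 days

For the 1D instantaneous-source solution, setting ∂C/∂t = 0 at fixed x gives v²t² + 2Dt − x² = 0, so t = (√(D² + v²x²) − D)/v².
√(D² + v²x²) = √(0.081² + 2.5² × 110²) = 275.0; v² = 6.25.
t = (275.0 − 0.081)/6.25 = 44.0 days (vs. the pure-advection estimate x/v = 44.0 d).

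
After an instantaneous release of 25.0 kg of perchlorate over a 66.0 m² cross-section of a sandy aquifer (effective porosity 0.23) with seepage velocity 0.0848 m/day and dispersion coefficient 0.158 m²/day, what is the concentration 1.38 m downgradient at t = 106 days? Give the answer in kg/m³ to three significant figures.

0.0478 kg/m³

For an instantaneous plane source, C(x,t) = M/(n_e·A·√(4πDt)) · exp(−(x−vt)²/(4Dt)), with n_e·A the pore (flow) area.
Plume center vt = 0.0848 × 106 = 8.9888 m, so the well at 1.38 m is 7.6088 m upgradient of the peak.
√(4πDt) = 14.51 m, giving peak height M/(n_e·A·√(4πDt)) = 25.0/(0.23 × 66.0 × 14.51) = 0.1135 kg/m³.
(x−vt)²/(4Dt) = (-7.6088)²/(4 × 0.158 × 106) = 0.8642; exp(−0.8642) = 0.4214.
C = 0.1135 × 0.4214 = 0.0478 kg/m³.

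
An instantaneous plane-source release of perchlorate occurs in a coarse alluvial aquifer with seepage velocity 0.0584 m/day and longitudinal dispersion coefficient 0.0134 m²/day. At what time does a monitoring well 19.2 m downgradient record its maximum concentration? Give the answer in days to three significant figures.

For the 1D instantaneous-source solution, setting ∂C/∂t = 0 at fixed x gives v²t² + 2Dt − x² = 0, so t = (√(D² + v²x²) − D)/v².
√(D² + v²x²) = √(0.0134² + 0.0584² × 19.2²) = 1.121; v² = 0.00341056.
t = (1.121 − 0.0134)/0.00341056 = 325 days (vs. the pure-advection estimate x/v = 329 d).

325 days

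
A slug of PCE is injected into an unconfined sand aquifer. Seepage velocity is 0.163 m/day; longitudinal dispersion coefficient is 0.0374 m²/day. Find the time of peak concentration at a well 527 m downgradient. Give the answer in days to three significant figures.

3230 days

For the 1D instantaneous-source solution, setting ∂C/∂t = 0 at fixed x gives v²t² + 2Dt − x² = 0, so t = (√(D² + v²x²) − D)/v².
√(D² + v²x²) = √(0.0374² + 0.163² × 527²) = 85.90; v² = 0.026569.
t = (85.90 − 0.0374)/0.026569 = 3230 days (vs. the pure-advection estimate x/v = 3230 d).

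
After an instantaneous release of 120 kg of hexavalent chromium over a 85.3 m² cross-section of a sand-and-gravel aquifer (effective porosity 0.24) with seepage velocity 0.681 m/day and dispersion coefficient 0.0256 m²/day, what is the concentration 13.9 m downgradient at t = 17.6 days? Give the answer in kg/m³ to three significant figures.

For an instantaneous plane source, C(x,t) = M/(n_e·A·√(4πDt)) · exp(−(x−vt)²/(4Dt)), with n_e·A the pore (flow) area.
Plume center vt = 0.681 × 17.6 = 11.9856 m, so the well at 13.9 m is 1.9144 m downgradient of the peak.
√(4πDt) = 2.379 m, giving peak height M/(n_e·A·√(4πDt)) = 120/(0.24 × 85.3 × 2.379) = 2.464 kg/m³.
(x−vt)²/(4Dt) = (1.9144)²/(4 × 0.0256 × 17.6) = 2.034; exp(−2.034) = 0.1308.
C = 2.464 × 0.1308 = 0.322 kg/m³.

0.322 kg/m³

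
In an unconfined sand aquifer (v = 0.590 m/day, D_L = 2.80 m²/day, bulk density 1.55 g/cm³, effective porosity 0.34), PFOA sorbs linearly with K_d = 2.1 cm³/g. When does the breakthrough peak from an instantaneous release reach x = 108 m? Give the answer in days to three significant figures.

Retardation factor R = 1 + ρ_b·K_d/n = 1 + 1.55 × 2.1/0.34 = 10.57.
Sorption retards both mechanisms: v_R = v/R = 0.05582 m/day, D_R = D/R = 0.2649 m²/day.
Peak time from v_R²t² + 2D_R t − x² = 0: t = (√(D_R² + v_R²x²) − D_R)/v_R².
√(D_R² + v_R²x²) = √(0.2649² + 0.05582² × 108²) = 6.034; v_R² = 0.003116.
t = (6.034 − 0.2649)/0.003116 = 1850 days.

1850 days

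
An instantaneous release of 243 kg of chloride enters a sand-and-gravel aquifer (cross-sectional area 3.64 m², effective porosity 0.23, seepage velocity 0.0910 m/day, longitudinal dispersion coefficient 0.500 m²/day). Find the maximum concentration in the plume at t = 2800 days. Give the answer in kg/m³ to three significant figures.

The peak of an instantaneous 1D plume sits at x = vt; there the Gaussian factor is 1 and C_max = M/(n_e·A·√(4πDt)), where n_e·A is the pore area the mass is dissolved in.
√(4πDt) = √(4π × 0.500 × 2800) = 132.6 m, so C_max = 243/(0.23 × 3.64 × 132.6) = 2.19 kg/m³.

2.19 kg/m³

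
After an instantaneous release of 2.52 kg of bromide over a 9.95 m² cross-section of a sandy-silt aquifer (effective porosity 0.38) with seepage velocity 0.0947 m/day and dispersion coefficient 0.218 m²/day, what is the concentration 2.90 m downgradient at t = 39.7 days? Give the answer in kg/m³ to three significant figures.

For an instantaneous plane source, C(x,t) = M/(n_e·A·√(4πDt)) · exp(−(x−vt)²/(4Dt)), with n_e·A the pore (flow) area.
Plume center vt = 0.0947 × 39.7 = 3.75959 m, so the well at 2.90 m is 0.85959 m upgradient of the peak.
√(4πDt) = 10.43 m, giving peak height M/(n_e·A·√(4πDt)) = 2.52/(0.38 × 9.95 × 10.43) = 0.06390 kg/m³.
(x−vt)²/(4Dt) = (-0.85959)²/(4 × 0.218 × 39.7) = 0.02134; exp(−0.02134) = 0.9789.
C = 0.06390 × 0.9789 = 0.0626 kg/m³.

0.0626 kg/m³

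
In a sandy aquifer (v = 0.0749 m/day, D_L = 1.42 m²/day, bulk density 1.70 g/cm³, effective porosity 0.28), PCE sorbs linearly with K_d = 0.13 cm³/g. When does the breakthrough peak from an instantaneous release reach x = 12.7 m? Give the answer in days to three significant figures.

92.2 days

Retardation factor R = 1 + ρ_b·K_d/n = 1 + 1.70 × 0.13/0.28 = 1.789.
Sorption retards both mechanisms: v_R = v/R = 0.04187 m/day, D_R = D/R = 0.7937 m²/day.
Peak time from v_R²t² + 2D_R t − x² = 0: t = (√(D_R² + v_R²x²) − D_R)/v_R².
√(D_R² + v_R²x²) = √(0.7937² + 0.04187² × 12.7²) = 0.9554; v_R² = 0.001753.
t = (0.9554 − 0.7937)/0.001753 = 92.2 days.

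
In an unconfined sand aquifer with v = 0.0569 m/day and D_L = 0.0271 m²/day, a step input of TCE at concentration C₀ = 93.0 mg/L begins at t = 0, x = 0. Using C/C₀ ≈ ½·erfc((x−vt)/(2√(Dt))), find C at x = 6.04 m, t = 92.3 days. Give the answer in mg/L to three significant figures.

For a continuous step input, C/C₀ ≈ ½·erfc((x−vt)/(2√(Dt))).
vt = 0.0569 × 92.3 = 5.25187 m and 2√(Dt) = 2√(0.0271 × 92.3) = 3.163 m.
Argument (x−vt)/(2√(Dt)) = (6.04 − 5.25187)/3.163 = 0.2492; ½·erfc(0.2492) = 0.3623.
C = 93.0 × 0.3623 = 33.7 mg/L.

33.7 mg/L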